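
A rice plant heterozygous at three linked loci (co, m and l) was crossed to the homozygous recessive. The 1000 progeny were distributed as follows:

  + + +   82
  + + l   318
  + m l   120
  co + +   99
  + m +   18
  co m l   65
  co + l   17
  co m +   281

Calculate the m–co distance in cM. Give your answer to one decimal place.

25.4 cM

The two most frequent reciprocal classes, + + l and co m +, are the parental types, so the F1 was + + l / co m +.
The two rarest classes, co + l and + m +, are the double crossovers. Comparing them with the parentals, only the co allele has switched, so co is the middle locus and the order is l – co – m.
Crossovers in the co–m interval produce the single-crossover classes + m l and co + + (120 + 99 = 219) plus the double crossovers (35).
RF(co–m) = (219 + 35) / 1000 = 254/1000 = 0.2540 → 25.4 cM.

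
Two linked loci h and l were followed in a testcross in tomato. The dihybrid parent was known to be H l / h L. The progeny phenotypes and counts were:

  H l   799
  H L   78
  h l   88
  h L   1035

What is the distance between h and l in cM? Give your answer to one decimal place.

The recombinant classes are H L and h l: 78 + 88 = 166.
Recombination frequency = 166/2000 = 0.0830 ≈ 8.3%, i.e. 8.3 cM.

8.3 cM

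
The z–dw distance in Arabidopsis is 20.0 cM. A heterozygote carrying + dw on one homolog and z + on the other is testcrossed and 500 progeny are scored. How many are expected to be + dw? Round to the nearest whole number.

A map distance of 20.0 cM corresponds to a recombination frequency of 0.200.
The F1 is + dw / z +, so + dw is a parental gamete class with expected frequency (1 − r)/2 = 0.800/2 = 0.4000.
Expected number = 0.4000 × 500 = 200.00 ≈ 200.

200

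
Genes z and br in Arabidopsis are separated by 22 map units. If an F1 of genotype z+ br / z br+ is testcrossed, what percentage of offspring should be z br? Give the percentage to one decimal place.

11.0%

A map distance of 22 map units corresponds to a recombination frequency of 0.220.
The F1 is z+ br / z br+, so z br is a recombinant gamete class with expected frequency r/2 = 0.220/2 = 0.1100.
That is 0.1100 = 11.0% of the progeny.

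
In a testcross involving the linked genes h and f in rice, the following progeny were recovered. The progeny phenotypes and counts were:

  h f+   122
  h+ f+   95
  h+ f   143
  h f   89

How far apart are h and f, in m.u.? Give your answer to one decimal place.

41.0 m.u.

The two most frequent classes, h+ f (143) and h f+ (122), are the parental types, so the F1 was h+ f / h f+.
The recombinant classes are h+ f+ and h f: 95 + 89 = 184.
Recombination frequency = 184/449 = 0.4098 ≈ 41.0%, i.e. 41.0 m.u.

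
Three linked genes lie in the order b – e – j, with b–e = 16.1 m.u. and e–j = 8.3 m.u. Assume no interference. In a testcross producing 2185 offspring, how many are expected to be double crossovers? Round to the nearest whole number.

Map distances give recombination frequencies of 0.161 and 0.083 for the two intervals.
With no interference, expected double-crossover frequency = 0.161 × 0.083 = 0.01336.
Expected number = 0.01336 × 2185 = 29.20 ≈ 29.

29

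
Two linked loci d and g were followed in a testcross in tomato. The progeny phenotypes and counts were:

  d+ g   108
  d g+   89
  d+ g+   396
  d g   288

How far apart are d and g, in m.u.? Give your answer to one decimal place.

22.4 m.u.

The two most frequent classes, d+ g+ (396) and d g (288), are the parental types, so the F1 was d+ g+ / d g.
The recombinant classes are d+ g and d g+: 108 + 89 = 197.
Recombination frequency = 197/881 = 0.2236 ≈ 22.4%, i.e. 22.4 m.u.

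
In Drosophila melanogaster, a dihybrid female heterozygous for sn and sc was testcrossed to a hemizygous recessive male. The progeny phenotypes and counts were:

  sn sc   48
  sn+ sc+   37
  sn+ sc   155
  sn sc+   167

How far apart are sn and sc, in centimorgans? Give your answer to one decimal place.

20.9 centimorgans

The two most frequent classes, sn+ sc (155) and sn sc+ (167), are the parental types, so the F1 was sn+ sc / sn sc+.
The recombinant classes are sn+ sc+ and sn sc: 37 + 48 = 85.
Recombination frequency = 85/407 = 0.2088 ≈ 20.9%, i.e. 20.9 centimorgans.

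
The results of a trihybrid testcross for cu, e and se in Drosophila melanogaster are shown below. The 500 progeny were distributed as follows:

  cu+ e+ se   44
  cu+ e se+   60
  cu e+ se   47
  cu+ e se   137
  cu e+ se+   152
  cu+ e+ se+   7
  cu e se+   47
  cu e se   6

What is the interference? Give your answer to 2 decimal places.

The two most frequent reciprocal classes, cu e+ se+ and cu+ e se, are the parental types, so the F1 was cu e+ se+ / cu+ e se.
The two rarest classes, cu+ e+ se+ and cu e se, are the double crossovers. Comparing them with the parentals, only the cu allele has switched, so cu is the middle locus and the order is se – cu – e.
se–cu: (107 + 13)/500 = 0.2400; cu–e: (91 + 13)/500 = 0.2080.
Expected DCO frequency = 0.2400 × 0.2080 ≈ 0.04992; observed = 13/500 ≈ 0.02600.
Coefficient of coincidence = 0.02600/0.04992 ≈ 0.52; interference = 1 − 0.52 = 0.48.

0.48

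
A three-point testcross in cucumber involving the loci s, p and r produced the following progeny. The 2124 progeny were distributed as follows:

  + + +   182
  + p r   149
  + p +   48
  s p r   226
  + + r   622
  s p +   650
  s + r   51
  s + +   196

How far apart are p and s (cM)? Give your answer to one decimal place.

20.9 cM

The two most frequent reciprocal classes, + + r and s p +, are the parental types, so the F1 was + + r / s p +.
The two rarest classes, s + r and + p +, are the double crossovers. Comparing them with the parentals, only the s allele has switched, so s is the middle locus and the order is r – s – p.
Crossovers in the s–p interval produce the single-crossover classes + p r and s + + (149 + 196 = 345) plus the double crossovers (99).
RF(s–p) = (345 + 99) / 2124 = 444/2124 = 0.2090 → 20.9 cM.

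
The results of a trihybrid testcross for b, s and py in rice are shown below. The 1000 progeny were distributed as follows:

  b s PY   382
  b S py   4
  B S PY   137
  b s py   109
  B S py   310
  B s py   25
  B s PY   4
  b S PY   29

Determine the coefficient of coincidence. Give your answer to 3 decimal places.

0.508

The two most frequent reciprocal classes, B S py and b s PY, are the parental types, so the F1 was B S py / b s PY.
The two rarest classes, b S py and B s PY, are the double crossovers. Comparing them with the parentals, only the b allele has switched, so b is the middle locus and the order is s – b – py.
s–b: (54 + 8)/1000 = 0.0620; b–py: (246 + 8)/1000 = 0.2540.
Expected DCO frequency = 0.0620 × 0.2540 ≈ 0.01575; observed = 8/1000 ≈ 0.00800.
Coefficient of coincidence = 0.00800/0.01575 ≈ 0.508.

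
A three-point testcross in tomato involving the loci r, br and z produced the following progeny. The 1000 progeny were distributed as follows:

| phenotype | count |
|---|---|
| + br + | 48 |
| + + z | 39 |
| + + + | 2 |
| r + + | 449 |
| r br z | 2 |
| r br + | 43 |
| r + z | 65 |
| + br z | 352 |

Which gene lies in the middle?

The two most frequent reciprocal classes, r + + and + br z, are the parental types, so the F1 was r + + / + br z.
The two rarest classes, + + + and r br z, are the double crossovers. Comparing them with the parentals, only the r allele has switched, so r is the middle locus and the order is br – r – z.

r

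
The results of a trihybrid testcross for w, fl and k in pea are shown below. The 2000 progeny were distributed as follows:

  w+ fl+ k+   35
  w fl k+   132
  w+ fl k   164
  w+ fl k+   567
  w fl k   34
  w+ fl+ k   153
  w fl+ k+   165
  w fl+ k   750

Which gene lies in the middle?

The two most frequent reciprocal classes, w fl+ k and w+ fl k+, are the parental types, so the F1 was w fl+ k / w+ fl k+.
The two rarest classes, w fl k and w+ fl+ k+, are the double crossovers. Comparing them with the parentals, only the fl allele has switched, so fl is the middle locus and the order is k – fl – w.

fl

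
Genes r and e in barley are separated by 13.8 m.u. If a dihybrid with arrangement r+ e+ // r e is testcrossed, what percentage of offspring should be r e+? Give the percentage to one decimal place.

6.9%

A map distance of 13.8 m.u. corresponds to a recombination frequency of 0.138.
The F1 is r+ e+ / r e, so r e+ is a recombinant gamete class with expected frequency r/2 = 0.138/2 = 0.0690.
That is 0.0690 = 6.9% of the progeny.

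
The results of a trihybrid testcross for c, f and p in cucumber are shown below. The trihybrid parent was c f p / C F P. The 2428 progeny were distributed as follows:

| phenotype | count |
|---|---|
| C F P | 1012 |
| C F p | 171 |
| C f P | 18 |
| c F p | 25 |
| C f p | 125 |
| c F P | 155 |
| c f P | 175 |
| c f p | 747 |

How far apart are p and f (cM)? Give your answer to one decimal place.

16.0 cM

The two rarest classes, c F p and C f P, are the double crossovers. Comparing them with the parentals, only the f allele has switched, so f is the middle locus and the order is c – f – p.
Crossovers in the f–p interval produce the single-crossover classes c f P and C F p (175 + 171 = 346) plus the double crossovers (43).
RF(f–p) = (346 + 43) / 2428 = 389/2428 = 0.1602 → 16.0 cM.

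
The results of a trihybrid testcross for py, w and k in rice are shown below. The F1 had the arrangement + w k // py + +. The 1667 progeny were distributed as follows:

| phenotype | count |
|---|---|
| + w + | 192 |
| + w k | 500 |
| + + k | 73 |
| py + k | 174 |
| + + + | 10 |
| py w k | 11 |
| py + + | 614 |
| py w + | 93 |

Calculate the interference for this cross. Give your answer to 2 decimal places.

0.52

The two rarest classes, py w k and + + +, are the double crossovers. Comparing them with the parentals, only the py allele has switched, so py is the middle locus and the order is k – py – w.
k–py: (366 + 21)/1667 = 0.2322; py–w: (166 + 21)/1667 = 0.1122.
Expected DCO frequency = 0.2322 × 0.1122 ≈ 0.02605; observed = 21/1667 ≈ 0.01260.
Coefficient of coincidence = 0.01260/0.02605 ≈ 0.48; interference = 1 − 0.48 = 0.52.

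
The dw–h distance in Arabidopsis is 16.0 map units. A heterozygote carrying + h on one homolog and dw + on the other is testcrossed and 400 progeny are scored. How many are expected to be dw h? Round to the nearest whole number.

32

A map distance of 16.0 map units corresponds to a recombination frequency of 0.160.
The F1 is + h / dw +, so dw h is a recombinant gamete class with expected frequency r/2 = 0.160/2 = 0.0800.
Expected number = 0.0800 × 400 = 32.00 ≈ 32.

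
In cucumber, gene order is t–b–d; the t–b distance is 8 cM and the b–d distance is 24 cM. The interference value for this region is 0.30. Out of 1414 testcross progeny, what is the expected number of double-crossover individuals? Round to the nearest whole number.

Map distances give recombination frequencies of 0.080 and 0.240 for the two intervals.
With interference 0.30 (so coincidence = 0.70), expected double-crossover frequency = 0.080 × 0.240 × 0.70 = 0.01344.
Expected number = 0.01344 × 1414 = 19.00 ≈ 19.

19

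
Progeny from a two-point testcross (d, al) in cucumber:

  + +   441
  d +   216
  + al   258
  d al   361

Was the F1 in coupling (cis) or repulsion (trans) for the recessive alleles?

cis

The two most frequent classes are + + (441) and d al (361); these are the parental (non-recombinant) types.
So the F1 carried + + on one chromosome and d al on the other — the recessive alleles are on the same chromosome (cis / coupling).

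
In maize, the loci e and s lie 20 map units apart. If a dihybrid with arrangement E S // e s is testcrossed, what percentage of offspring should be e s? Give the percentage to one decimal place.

40.0%

A map distance of 20 map units corresponds to a recombination frequency of 0.200.
The F1 is E S / e s, so e s is a parental gamete class with expected frequency (1 − r)/2 = 0.800/2 = 0.4000.
That is 0.4000 = 40.0% of the progeny.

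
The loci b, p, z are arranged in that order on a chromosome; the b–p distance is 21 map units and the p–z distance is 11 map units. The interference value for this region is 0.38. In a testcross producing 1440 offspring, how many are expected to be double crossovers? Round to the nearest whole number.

21

Map distances give recombination frequencies of 0.210 and 0.110 for the two intervals.
With interference 0.38 (so coincidence = 0.62), expected double-crossover frequency = 0.210 × 0.110 × 0.62 = 0.01432.
Expected number = 0.01432 × 1440 = 20.62 ≈ 21.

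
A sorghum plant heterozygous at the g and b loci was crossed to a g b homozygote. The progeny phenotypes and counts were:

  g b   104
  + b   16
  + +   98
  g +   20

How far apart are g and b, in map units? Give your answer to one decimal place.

The two most frequent classes, + + (98) and g b (104), are the parental types, so the F1 was + + / g b.
The recombinant classes are + b and g +: 16 + 20 = 36.
Recombination frequency = 36/238 = 0.1513 ≈ 15.1%, i.e. 15.1 map units.

15.1 map units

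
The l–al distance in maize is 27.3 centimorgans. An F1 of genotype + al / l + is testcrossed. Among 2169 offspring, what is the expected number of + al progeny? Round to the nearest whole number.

A map distance of 27.3 centimorgans corresponds to a recombination frequency of 0.273.
The F1 is + al / l +, so + al is a parental gamete class with expected frequency (1 − r)/2 = 0.727/2 = 0.3635.
Expected number = 0.3635 × 2169 = 788.43 ≈ 788.

788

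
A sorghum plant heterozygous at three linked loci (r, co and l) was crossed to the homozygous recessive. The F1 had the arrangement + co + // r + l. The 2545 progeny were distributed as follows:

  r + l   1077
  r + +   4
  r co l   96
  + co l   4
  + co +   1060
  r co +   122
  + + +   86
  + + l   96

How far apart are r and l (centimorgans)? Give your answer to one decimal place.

8.9 centimorgans

The two rarest classes, + co l and r + +, are the double crossovers. Comparing them with the parentals, only the l allele has switched, so l is the middle locus and the order is co – l – r.
Crossovers in the l–r interval produce the single-crossover classes r co + and + + l (122 + 96 = 218) plus the double crossovers (8).
RF(l–r) = (218 + 8) / 2545 = 226/2545 = 0.0888 → 8.9 centimorgans.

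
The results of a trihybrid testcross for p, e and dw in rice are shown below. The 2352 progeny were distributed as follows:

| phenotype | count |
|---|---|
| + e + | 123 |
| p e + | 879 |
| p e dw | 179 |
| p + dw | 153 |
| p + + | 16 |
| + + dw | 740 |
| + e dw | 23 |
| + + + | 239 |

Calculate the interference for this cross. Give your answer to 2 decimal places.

The two most frequent reciprocal classes, + + dw and p e +, are the parental types, so the F1 was + + dw / p e +.
The two rarest classes, + e dw and p + +, are the double crossovers. Comparing them with the parentals, only the e allele has switched, so e is the middle locus and the order is dw – e – p.
dw–e: (418 + 39)/2352 = 0.1943; e–p: (276 + 39)/2352 = 0.1339.
Expected DCO frequency = 0.1943 × 0.1339 ≈ 0.02602; observed = 39/2352 ≈ 0.01658.
Coefficient of coincidence = 0.01658/0.02602 ≈ 0.64; interference = 1 − 0.64 = 0.36.

0.36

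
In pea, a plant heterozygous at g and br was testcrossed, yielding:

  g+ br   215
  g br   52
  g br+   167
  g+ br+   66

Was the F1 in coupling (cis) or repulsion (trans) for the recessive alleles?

trans

The two most frequent classes are g+ br (215) and g br+ (167); these are the parental (non-recombinant) types.
So the F1 carried g+ br on one chromosome and g br+ on the other — the recessive alleles are on opposite chromosomes (trans / repulsion).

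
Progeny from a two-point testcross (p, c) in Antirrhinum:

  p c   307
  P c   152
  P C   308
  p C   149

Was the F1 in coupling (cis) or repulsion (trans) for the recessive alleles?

cis

The two most frequent classes are P C (308) and p c (307); these are the parental (non-recombinant) types.
So the F1 carried P C on one chromosome and p c on the other — the recessive alleles are on the same chromosome (cis / coupling).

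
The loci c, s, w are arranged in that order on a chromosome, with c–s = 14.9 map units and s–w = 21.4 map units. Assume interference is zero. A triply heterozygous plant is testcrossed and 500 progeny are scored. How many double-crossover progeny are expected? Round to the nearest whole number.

16

Map distances give recombination frequencies of 0.149 and 0.214 for the two intervals.
With no interference, expected double-crossover frequency = 0.149 × 0.214 = 0.03189.
Expected number = 0.03189 × 500 = 15.94 ≈ 16.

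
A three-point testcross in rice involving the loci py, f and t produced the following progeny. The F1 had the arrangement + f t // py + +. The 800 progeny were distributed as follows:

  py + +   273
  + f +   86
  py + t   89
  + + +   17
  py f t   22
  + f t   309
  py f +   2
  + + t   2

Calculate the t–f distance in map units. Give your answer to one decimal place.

22.4 map units

The two rarest classes, + + t and py f +, are the double crossovers. Comparing them with the parentals, only the f allele has switched, so f is the middle locus and the order is t – f – py.
Crossovers in the t–f interval produce the single-crossover classes + f + and py + t (86 + 89 = 175) plus the double crossovers (4).
RF(t–f) = (175 + 4) / 800 = 179/800 = 0.2238 → 22.4 map units.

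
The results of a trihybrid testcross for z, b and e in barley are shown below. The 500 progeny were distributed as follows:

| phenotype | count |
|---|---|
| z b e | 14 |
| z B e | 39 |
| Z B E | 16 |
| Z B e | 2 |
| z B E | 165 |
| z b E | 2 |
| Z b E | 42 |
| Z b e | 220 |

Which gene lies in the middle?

b

The two most frequent reciprocal classes, Z b e and z B E, are the parental types, so the F1 was Z b e / z B E.
The two rarest classes, Z B e and z b E, are the double crossovers. Comparing them with the parentals, only the b allele has switched, so b is the middle locus and the order is z – b – e.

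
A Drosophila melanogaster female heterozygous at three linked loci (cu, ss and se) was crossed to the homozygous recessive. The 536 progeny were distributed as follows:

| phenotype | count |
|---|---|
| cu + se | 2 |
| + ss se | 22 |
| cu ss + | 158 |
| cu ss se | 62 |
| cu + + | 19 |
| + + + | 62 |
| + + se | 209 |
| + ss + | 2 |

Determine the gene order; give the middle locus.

The two most frequent reciprocal classes, cu ss + and + + se, are the parental types, so the F1 was cu ss + / + + se.
The two rarest classes, + ss + and cu + se, are the double crossovers. Comparing them with the parentals, only the cu allele has switched, so cu is the middle locus and the order is ss – cu – se.

cu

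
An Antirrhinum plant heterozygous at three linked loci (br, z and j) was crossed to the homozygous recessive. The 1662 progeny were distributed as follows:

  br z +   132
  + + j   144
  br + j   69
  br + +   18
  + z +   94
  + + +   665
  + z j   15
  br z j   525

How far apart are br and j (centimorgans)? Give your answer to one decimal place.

The two most frequent reciprocal classes, br z j and + + +, are the parental types, so the F1 was br z j / + + +.
The two rarest classes, + z j and br + +, are the double crossovers. Comparing them with the parentals, only the br allele has switched, so br is the middle locus and the order is z – br – j.
Crossovers in the br–j interval produce the single-crossover classes br z + and + + j (132 + 144 = 276) plus the double crossovers (33).
RF(br–j) = (276 + 33) / 1662 = 309/1662 = 0.1859 → 18.6 centimorgans.

18.6 centimorgans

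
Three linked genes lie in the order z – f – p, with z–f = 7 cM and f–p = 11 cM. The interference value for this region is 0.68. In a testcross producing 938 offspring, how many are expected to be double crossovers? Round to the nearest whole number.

2

Map distances give recombination frequencies of 0.070 and 0.110 for the two intervals.
With interference 0.68 (so coincidence = 0.32), expected double-crossover frequency = 0.070 × 0.110 × 0.32 = 0.00246.
Expected number = 0.00246 × 938 = 2.31 ≈ 2.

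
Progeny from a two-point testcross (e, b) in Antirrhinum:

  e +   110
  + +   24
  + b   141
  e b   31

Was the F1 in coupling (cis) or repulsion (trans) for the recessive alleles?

The two most frequent classes are + b (141) and e + (110); these are the parental (non-recombinant) types.
So the F1 carried + b on one chromosome and e + on the other — the recessive alleles are on opposite chromosomes (trans / repulsion).

trans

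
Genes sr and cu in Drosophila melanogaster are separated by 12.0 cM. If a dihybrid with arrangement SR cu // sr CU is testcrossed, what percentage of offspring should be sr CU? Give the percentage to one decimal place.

A map distance of 12.0 cM corresponds to a recombination frequency of 0.120.
The F1 is SR cu / sr CU, so sr CU is a parental gamete class with expected frequency (1 − r)/2 = 0.880/2 = 0.4400.
That is 0.4400 = 44.0% of the progeny.

44.0%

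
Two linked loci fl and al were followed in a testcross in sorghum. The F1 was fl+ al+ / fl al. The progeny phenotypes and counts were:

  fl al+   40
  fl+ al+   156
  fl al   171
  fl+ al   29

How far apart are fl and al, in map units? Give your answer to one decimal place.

17.4 map units

The recombinant classes are fl+ al and fl al+: 29 + 40 = 69.
Recombination frequency = 69/396 = 0.1742 ≈ 17.4%, i.e. 17.4 map units.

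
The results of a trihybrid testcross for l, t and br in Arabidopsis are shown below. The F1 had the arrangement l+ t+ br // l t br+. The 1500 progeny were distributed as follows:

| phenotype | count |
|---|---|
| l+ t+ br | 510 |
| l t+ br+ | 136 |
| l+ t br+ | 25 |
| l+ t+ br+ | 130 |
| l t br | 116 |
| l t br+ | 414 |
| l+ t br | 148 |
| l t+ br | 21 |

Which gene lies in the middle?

l

The two rarest classes, l t+ br and l+ t br+, are the double crossovers. Comparing them with the parentals, only the l allele has switched, so l is the middle locus and the order is br – l – t.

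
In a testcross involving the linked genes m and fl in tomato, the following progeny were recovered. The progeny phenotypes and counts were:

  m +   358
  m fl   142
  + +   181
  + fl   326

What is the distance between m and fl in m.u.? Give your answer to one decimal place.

32.1 m.u.

The two most frequent classes, + fl (326) and m + (358), are the parental types, so the F1 was + fl / m +.
The recombinant classes are + + and m fl: 181 + 142 = 323.
Recombination frequency = 323/1007 = 0.3208 ≈ 32.1%, i.e. 32.1 m.u.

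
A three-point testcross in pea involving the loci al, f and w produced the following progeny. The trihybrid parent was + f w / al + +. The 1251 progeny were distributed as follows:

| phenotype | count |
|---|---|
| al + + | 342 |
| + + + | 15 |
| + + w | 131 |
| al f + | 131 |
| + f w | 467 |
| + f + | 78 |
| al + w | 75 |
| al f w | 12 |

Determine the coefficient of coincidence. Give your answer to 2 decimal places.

0.65

The two rarest classes, al f w and + + +, are the double crossovers. Comparing them with the parentals, only the al allele has switched, so al is the middle locus and the order is w – al – f.
w–al: (153 + 27)/1251 = 0.1439; al–f: (262 + 27)/1251 = 0.2310.
Expected DCO frequency = 0.1439 × 0.2310 ≈ 0.03324; observed = 27/1251 ≈ 0.02158.
Coefficient of coincidence = 0.02158/0.03324 ≈ 0.65.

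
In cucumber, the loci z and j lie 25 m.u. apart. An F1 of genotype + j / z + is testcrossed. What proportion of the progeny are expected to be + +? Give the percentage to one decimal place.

12.5%

A map distance of 25 m.u. corresponds to a recombination frequency of 0.250.
The F1 is + j / z +, so + + is a recombinant gamete class with expected frequency r/2 = 0.250/2 = 0.1250.
That is 0.1250 = 12.5% of the progeny.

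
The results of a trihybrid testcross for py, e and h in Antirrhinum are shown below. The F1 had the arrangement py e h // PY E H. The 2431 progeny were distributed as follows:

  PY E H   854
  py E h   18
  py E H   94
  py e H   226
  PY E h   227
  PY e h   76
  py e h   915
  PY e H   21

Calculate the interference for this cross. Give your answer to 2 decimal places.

The two rarest classes, py E h and PY e H, are the double crossovers. Comparing them with the parentals, only the e allele has switched, so e is the middle locus and the order is h – e – py.
h–e: (453 + 39)/2431 = 0.2024; e–py: (170 + 39)/2431 = 0.0860.
Expected DCO frequency = 0.2024 × 0.0860 ≈ 0.01741; observed = 39/2431 ≈ 0.01604.
Coefficient of coincidence = 0.01604/0.01741 ≈ 0.92; interference = 1 − 0.92 = 0.08.

0.08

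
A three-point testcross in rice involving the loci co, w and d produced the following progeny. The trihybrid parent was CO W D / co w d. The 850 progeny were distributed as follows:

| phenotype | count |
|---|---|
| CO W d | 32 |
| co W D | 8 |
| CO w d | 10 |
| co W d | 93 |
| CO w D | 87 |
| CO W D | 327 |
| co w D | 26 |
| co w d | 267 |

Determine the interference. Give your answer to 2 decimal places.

-0.02

The two rarest classes, co W D and CO w d, are the double crossovers. Comparing them with the parentals, only the co allele has switched, so co is the middle locus and the order is d – co – w.
d–co: (58 + 18)/850 = 0.0894; co–w: (180 + 18)/850 = 0.2329.
Expected DCO frequency = 0.0894 × 0.2329 ≈ 0.02082; observed = 18/850 ≈ 0.02118.
Coefficient of coincidence = 0.02118/0.02082 ≈ 1.02; interference = 1 − 1.02 = -0.02.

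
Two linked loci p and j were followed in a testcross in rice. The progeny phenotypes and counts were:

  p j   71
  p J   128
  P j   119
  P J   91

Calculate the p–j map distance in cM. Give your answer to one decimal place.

39.6 cM

The two most frequent classes, P j (119) and p J (128), are the parental types, so the F1 was P j / p J.
The recombinant classes are P J and p j: 91 + 71 = 162.
Recombination frequency = 162/409 = 0.3961 ≈ 39.6%, i.e. 39.6 cM.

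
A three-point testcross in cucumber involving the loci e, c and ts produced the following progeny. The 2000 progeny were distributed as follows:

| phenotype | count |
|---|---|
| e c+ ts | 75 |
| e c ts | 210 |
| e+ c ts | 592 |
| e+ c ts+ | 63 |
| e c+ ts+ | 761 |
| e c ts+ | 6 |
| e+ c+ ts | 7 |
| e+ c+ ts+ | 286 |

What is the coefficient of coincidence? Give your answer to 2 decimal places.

The two most frequent reciprocal classes, e c+ ts+ and e+ c ts, are the parental types, so the F1 was e c+ ts+ / e+ c ts.
The two rarest classes, e c ts+ and e+ c+ ts, are the double crossovers. Comparing them with the parentals, only the c allele has switched, so c is the middle locus and the order is e – c – ts.
e–c: (496 + 13)/2000 = 0.2545; c–ts: (138 + 13)/2000 = 0.0755.
Expected DCO frequency = 0.2545 × 0.0755 ≈ 0.01921; observed = 13/2000 ≈ 0.00650.
Coefficient of coincidence = 0.00650/0.01921 ≈ 0.34.

0.34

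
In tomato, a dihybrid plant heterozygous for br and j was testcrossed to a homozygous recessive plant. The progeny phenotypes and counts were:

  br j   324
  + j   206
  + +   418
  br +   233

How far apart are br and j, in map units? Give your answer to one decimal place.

37.2 map units

The two most frequent classes, + + (418) and br j (324), are the parental types, so the F1 was + + / br j.
The recombinant classes are + j and br +: 206 + 233 = 439.
Recombination frequency = 439/1181 = 0.3717 ≈ 37.2%, i.e. 37.2 map units.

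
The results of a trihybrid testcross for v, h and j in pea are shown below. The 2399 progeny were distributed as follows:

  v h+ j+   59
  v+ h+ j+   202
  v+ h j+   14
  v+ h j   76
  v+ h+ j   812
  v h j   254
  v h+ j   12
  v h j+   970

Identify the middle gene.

v

The two most frequent reciprocal classes, v h j+ and v+ h+ j, are the parental types, so the F1 was v h j+ / v+ h+ j.
The two rarest classes, v+ h j+ and v h+ j, are the double crossovers. Comparing them with the parentals, only the v allele has switched, so v is the middle locus and the order is h – v – j.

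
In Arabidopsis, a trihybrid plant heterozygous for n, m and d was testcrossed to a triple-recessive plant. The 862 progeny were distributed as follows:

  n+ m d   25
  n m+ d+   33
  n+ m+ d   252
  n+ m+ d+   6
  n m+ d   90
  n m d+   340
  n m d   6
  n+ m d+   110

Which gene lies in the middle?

The two most frequent reciprocal classes, n m d+ and n+ m+ d, are the parental types, so the F1 was n m d+ / n+ m+ d.
The two rarest classes, n m d and n+ m+ d+, are the double crossovers. Comparing them with the parentals, only the d allele has switched, so d is the middle locus and the order is m – d – n.

d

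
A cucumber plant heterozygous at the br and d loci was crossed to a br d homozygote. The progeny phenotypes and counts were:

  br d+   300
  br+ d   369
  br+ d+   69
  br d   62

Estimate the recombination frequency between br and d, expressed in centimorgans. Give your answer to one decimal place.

16.4 centimorgans

The two most frequent classes, br+ d (369) and br d+ (300), are the parental types, so the F1 was br+ d / br d+.
The recombinant classes are br+ d+ and br d: 69 + 62 = 131.
Recombination frequency = 131/800 = 0.1638 ≈ 16.4%, i.e. 16.4 centimorgans.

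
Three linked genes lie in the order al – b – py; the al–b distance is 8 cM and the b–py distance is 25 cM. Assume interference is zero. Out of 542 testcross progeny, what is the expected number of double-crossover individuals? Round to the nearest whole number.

Map distances give recombination frequencies of 0.080 and 0.250 for the two intervals.
With no interference, expected double-crossover frequency = 0.080 × 0.250 = 0.02000.
Expected number = 0.02000 × 542 = 10.84 ≈ 11.

11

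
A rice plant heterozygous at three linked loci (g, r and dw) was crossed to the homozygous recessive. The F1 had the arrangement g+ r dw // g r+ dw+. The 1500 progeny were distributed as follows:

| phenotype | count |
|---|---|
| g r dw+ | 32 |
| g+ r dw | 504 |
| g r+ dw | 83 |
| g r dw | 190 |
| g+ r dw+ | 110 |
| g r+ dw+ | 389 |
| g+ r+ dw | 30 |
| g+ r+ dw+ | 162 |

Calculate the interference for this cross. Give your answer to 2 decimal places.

0.12

The two rarest classes, g+ r+ dw and g r dw+, are the double crossovers. Comparing them with the parentals, only the r allele has switched, so r is the middle locus and the order is dw – r – g.
dw–r: (193 + 62)/1500 = 0.1700; r–g: (352 + 62)/1500 = 0.2760.
Expected DCO frequency = 0.1700 × 0.2760 ≈ 0.04692; observed = 62/1500 ≈ 0.04133.
Coefficient of coincidence = 0.04133/0.04692 ≈ 0.88; interference = 1 − 0.88 = 0.12.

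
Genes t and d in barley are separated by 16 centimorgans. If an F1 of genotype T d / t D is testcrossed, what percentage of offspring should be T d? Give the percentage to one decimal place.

42.0%

A map distance of 16 centimorgans corresponds to a recombination frequency of 0.160.
The F1 is T d / t D, so T d is a parental gamete class with expected frequency (1 − r)/2 = 0.840/2 = 0.4200.
That is 0.4200 = 42.0% of the progeny.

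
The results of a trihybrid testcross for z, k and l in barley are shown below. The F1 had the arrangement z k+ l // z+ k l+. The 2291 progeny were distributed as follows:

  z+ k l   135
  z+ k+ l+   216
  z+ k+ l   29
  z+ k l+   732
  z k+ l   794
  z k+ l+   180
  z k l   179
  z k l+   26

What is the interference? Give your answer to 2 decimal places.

The two rarest classes, z+ k+ l and z k l+, are the double crossovers. Comparing them with the parentals, only the z allele has switched, so z is the middle locus and the order is l – z – k.
l–z: (315 + 55)/2291 = 0.1615; z–k: (395 + 55)/2291 = 0.1964.
Expected DCO frequency = 0.1615 × 0.1964 ≈ 0.03172; observed = 55/2291 ≈ 0.02401.
Coefficient of coincidence = 0.02401/0.03172 ≈ 0.76; interference = 1 − 0.76 = 0.24.

0.24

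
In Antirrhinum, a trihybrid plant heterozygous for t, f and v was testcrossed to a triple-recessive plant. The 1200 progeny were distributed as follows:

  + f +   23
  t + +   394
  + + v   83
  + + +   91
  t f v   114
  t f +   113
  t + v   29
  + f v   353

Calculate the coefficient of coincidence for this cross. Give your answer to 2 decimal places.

The two most frequent reciprocal classes, + f v and t + +, are the parental types, so the F1 was + f v / t + +.
The two rarest classes, + f + and t + v, are the double crossovers. Comparing them with the parentals, only the v allele has switched, so v is the middle locus and the order is t – v – f.
t–v: (205 + 52)/1200 = 0.2142; v–f: (196 + 52)/1200 = 0.2067.
Expected DCO frequency = 0.2142 × 0.2067 ≈ 0.04428; observed = 52/1200 ≈ 0.04333.
Coefficient of coincidence = 0.04333/0.04428 ≈ 0.98.

0.98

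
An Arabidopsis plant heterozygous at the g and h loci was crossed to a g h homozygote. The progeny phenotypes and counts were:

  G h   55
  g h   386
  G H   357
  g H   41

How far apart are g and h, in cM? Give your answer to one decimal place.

11.4 cM

The two most frequent classes, G H (357) and g h (386), are the parental types, so the F1 was G H / g h.
The recombinant classes are G h and g H: 55 + 41 = 96.
Recombination frequency = 96/839 = 0.1144 ≈ 11.4%, i.e. 11.4 cM.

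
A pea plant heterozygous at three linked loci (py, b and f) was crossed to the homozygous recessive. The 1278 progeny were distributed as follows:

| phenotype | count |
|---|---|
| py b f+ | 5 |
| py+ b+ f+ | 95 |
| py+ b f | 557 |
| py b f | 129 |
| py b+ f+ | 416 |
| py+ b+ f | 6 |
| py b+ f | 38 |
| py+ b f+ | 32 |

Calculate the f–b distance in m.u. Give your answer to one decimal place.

6.3 m.u.

The two most frequent reciprocal classes, py+ b f and py b+ f+, are the parental types, so the F1 was py+ b f / py b+ f+.
The two rarest classes, py+ b+ f and py b f+, are the double crossovers. Comparing them with the parentals, only the b allele has switched, so b is the middle locus and the order is f – b – py.
Crossovers in the f–b interval produce the single-crossover classes py+ b f+ and py b+ f (32 + 38 = 70) plus the double crossovers (11).
RF(f–b) = (70 + 11) / 1278 = 81/1278 = 0.0634 → 6.3 m.u.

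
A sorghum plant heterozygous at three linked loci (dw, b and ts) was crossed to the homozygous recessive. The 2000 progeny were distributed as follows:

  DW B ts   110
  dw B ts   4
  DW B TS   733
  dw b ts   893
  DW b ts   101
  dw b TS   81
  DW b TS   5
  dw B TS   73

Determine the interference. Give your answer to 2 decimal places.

0.51

The two most frequent reciprocal classes, dw b ts and DW B TS, are the parental types, so the F1 was dw b ts / DW B TS.
The two rarest classes, dw B ts and DW b TS, are the double crossovers. Comparing them with the parentals, only the b allele has switched, so b is the middle locus and the order is dw – b – ts.
dw–b: (174 + 9)/2000 = 0.0915; b–ts: (191 + 9)/2000 = 0.1000.
Expected DCO frequency = 0.0915 × 0.1000 ≈ 0.00915; observed = 9/2000 ≈ 0.00450.
Coefficient of coincidence = 0.00450/0.00915 ≈ 0.49; interference = 1 − 0.49 = 0.51.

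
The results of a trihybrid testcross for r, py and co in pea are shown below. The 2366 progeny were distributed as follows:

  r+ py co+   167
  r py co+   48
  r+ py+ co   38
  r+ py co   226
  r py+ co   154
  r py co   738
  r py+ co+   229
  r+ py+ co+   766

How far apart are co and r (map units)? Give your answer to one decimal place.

The two most frequent reciprocal classes, r+ py+ co+ and r py co, are the parental types, so the F1 was r+ py+ co+ / r py co.
The two rarest classes, r+ py+ co and r py co+, are the double crossovers. Comparing them with the parentals, only the co allele has switched, so co is the middle locus and the order is r – co – py.
Crossovers in the r–co interval produce the single-crossover classes r py+ co+ and r+ py co (229 + 226 = 455) plus the double crossovers (86).
RF(r–co) = (455 + 86) / 2366 = 541/2366 = 0.2287 → 22.9 map units.

22.9 map units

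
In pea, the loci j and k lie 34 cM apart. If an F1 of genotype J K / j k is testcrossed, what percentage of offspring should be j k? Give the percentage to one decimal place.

A map distance of 34 cM corresponds to a recombination frequency of 0.340.
The F1 is J K / j k, so j k is a parental gamete class with expected frequency (1 − r)/2 = 0.660/2 = 0.3300.
That is 0.3300 = 33.0% of the progeny.

33.0%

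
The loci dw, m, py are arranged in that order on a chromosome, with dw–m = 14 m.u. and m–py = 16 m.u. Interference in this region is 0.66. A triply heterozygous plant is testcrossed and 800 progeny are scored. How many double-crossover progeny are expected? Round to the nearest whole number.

Map distances give recombination frequencies of 0.140 and 0.160 for the two intervals.
With interference 0.66 (so coincidence = 0.34), expected double-crossover frequency = 0.140 × 0.160 × 0.34 = 0.00762.
Expected number = 0.00762 × 800 = 6.09 ≈ 6.

6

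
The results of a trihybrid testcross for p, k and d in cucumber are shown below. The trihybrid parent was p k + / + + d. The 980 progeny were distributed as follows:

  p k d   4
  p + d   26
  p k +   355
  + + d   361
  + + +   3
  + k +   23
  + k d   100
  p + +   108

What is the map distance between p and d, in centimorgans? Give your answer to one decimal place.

The two rarest classes, p k d and + + +, are the double crossovers. Comparing them with the parentals, only the d allele has switched, so d is the middle locus and the order is k – d – p.
Crossovers in the d–p interval produce the single-crossover classes + k + and p + d (23 + 26 = 49) plus the double crossovers (7).
RF(d–p) = (49 + 7) / 980 = 56/980 = 0.0571 → 5.7 centimorgans.

5.7 centimorgans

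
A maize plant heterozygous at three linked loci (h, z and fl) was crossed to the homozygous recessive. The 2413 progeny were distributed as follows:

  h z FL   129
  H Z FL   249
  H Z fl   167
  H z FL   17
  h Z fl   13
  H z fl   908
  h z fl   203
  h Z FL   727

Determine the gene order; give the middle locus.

The two most frequent reciprocal classes, H z fl and h Z FL, are the parental types, so the F1 was H z fl / h Z FL.
The two rarest classes, H z FL and h Z fl, are the double crossovers. Comparing them with the parentals, only the fl allele has switched, so fl is the middle locus and the order is h – fl – z.

fl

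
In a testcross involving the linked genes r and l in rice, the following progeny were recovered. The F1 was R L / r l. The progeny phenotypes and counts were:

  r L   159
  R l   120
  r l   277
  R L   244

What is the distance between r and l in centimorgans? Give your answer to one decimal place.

The recombinant classes are R l and r L: 120 + 159 = 279.
Recombination frequency = 279/800 = 0.3488 ≈ 34.9%, i.e. 34.9 centimorgans.

34.9 centimorgans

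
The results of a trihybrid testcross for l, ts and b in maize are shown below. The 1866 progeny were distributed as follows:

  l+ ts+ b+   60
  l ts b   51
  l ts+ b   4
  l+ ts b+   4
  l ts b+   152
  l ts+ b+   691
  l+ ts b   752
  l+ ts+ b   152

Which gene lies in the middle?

The two most frequent reciprocal classes, l+ ts b and l ts+ b+, are the parental types, so the F1 was l+ ts b / l ts+ b+.
The two rarest classes, l+ ts b+ and l ts+ b, are the double crossovers. Comparing them with the parentals, only the b allele has switched, so b is the middle locus and the order is ts – b – l.

b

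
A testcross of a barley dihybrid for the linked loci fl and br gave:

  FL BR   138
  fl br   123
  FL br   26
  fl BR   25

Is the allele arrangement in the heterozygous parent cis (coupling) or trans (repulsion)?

The two most frequent classes are FL BR (138) and fl br (123); these are the parental (non-recombinant) types.
So the F1 carried FL BR on one chromosome and fl br on the other — the recessive alleles are on the same chromosome (cis / coupling).

cis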